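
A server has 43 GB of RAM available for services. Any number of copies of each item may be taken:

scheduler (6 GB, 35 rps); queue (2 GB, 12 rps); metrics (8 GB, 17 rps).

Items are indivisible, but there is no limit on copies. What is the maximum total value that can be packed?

Best value-per-unit is queue at 12/2, and filling with it alone uses memory 21×2=42. No mix of the others beats 21×12 = 252.

252 rps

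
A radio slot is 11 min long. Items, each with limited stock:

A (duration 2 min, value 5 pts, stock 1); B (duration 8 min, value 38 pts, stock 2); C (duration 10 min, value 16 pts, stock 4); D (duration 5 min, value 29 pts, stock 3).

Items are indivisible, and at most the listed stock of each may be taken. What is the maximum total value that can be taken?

Top feasible selections:
- 2×D: duration 10, value 58
- 1×A + 1×B: duration 10, value 43
- 1×B: duration 8, value 38
Best: 58 pts.

58 pts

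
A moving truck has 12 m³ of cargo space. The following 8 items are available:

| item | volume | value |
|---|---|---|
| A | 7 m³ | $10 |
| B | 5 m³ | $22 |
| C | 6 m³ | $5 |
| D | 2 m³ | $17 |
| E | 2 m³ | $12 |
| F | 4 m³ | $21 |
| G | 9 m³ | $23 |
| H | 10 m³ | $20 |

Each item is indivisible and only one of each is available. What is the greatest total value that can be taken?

$60

Check high-value combinations within 12 m³:
- B+D+F: volume 5+2+4=11, value 22+17+21=60
- B+E+F: volume 5+2+4=11, value 22+12+21=55
- B+D+E: volume 5+2+2=9, value 22+17+12=51
- D+E+F: volume 2+2+4=8, value 17+12+21=50
Best: $60.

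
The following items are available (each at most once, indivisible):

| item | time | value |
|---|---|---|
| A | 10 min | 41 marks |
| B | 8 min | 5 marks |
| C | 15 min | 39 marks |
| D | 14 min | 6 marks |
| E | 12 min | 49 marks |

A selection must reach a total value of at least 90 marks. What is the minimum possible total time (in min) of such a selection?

22

Subsets with value ≥ 90, sorted by total time:
- A+E: time 22, value 90
- A+B+E: time 30, value 95
Minimum time: 22 min.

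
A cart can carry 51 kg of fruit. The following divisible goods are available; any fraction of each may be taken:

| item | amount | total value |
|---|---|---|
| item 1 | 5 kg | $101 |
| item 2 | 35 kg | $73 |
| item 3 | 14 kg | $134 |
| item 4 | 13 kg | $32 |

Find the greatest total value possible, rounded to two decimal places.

306.63

Take in order of value per unit:
- item 1 (101/5 per unit): all 5 → value 101, running total 101.00
- item 3 (134/14 per unit): all 14 → value 134, running total 235.00
- item 4 (32/13 per unit): all 13 → value 32, running total 267.00
- item 2 (73/35 per unit): 19 of 35 → value 19×73/35 = 39.6286, running total 306.63
Total 306.63.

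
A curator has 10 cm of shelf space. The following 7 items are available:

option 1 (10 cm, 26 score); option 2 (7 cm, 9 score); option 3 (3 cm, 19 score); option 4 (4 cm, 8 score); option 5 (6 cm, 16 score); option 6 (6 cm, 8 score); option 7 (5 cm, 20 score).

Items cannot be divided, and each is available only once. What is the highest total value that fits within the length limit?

39 score

Check high-value combinations within 10 cm:
- option 3+option 7: length 3+5=8, value 19+20=39
- option 3+option 5: length 3+6=9, value 19+16=35
- option 4+option 7: length 4+5=9, value 8+20=28
- option 2+option 3: length 7+3=10, value 9+19=28
- option 3+option 4: length 3+4=7, value 19+8=27
Best: 39 score.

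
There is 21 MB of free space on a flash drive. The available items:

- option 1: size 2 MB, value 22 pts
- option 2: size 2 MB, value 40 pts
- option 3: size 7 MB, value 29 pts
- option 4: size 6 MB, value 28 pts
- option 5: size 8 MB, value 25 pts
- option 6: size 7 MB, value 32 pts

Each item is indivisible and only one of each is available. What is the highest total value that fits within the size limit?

123 pts

Check high-value combinations within 21 MB:
- option 1+option 2+option 3+option 6: size 2+2+7+7=18, value 22+40+29+32=123
- option 1+option 2+option 4+option 6: size 2+2+6+7=17, value 22+40+28+32=122
- option 1+option 2+option 3+option 4: size 2+2+7+6=17, value 22+40+29+28=119
- option 1+option 2+option 5+option 6: size 2+2+8+7=19, value 22+40+25+32=119
- option 1+option 2+option 3+option 5: size 2+2+7+8=19, value 22+40+29+25=116
Best: 123 pts.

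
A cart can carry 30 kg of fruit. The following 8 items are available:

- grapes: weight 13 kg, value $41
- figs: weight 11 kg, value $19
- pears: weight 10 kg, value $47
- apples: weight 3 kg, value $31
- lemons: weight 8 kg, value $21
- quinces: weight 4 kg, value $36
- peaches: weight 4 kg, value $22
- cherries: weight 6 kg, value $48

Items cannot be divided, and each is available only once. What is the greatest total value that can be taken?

Check high-value combinations within 30 kg:
- pears+apples+quinces+peaches+cherries: weight 10+3+4+4+6=27, value 47+31+36+22+48=184
- grapes+apples+quinces+peaches+cherries: weight 13+3+4+4+6=30, value 41+31+36+22+48=178
- pears+apples+quinces+cherries: weight 10+3+4+6=23, value 47+31+36+48=162
Best: $184.

$184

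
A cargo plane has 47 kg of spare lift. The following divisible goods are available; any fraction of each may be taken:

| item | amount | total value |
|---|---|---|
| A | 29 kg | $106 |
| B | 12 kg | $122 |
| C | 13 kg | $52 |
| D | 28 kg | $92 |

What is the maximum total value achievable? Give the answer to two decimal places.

254.41

Take in order of value per unit:
- B (122/12 per unit): all 12 → value 122, running total 122.00
- C (52/13 per unit): all 13 → value 52, running total 174.00
- A (106/29 per unit): 22 of 29 → value 22×106/29 = 80.4138, running total 254.41
Total 254.41.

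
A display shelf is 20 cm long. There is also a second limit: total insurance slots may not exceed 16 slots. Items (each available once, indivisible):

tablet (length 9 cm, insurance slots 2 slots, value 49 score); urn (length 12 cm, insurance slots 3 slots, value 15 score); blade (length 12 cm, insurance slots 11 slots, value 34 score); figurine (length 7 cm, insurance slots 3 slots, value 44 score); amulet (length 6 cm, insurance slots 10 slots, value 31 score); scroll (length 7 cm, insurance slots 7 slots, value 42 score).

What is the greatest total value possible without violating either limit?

Feasible sets respecting both limits:
- tablet+figurine: length 16, insurance slots 5, value 93
- tablet+scroll: length 16, insurance slots 9, value 91
- figurine+scroll: length 14, insurance slots 10, value 86
- tablet+amulet: length 15, insurance slots 12, value 80
Best: 93 score.

93 score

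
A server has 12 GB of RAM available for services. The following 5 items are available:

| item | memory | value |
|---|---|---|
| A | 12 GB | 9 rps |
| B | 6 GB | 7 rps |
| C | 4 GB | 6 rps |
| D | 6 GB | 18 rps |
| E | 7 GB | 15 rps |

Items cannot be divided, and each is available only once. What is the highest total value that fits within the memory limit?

25 rps

Check high-value combinations within 12 GB:
- B+D: memory 6+6=12, value 7+18=25
- C+D: memory 4+6=10, value 6+18=24
- C+E: memory 4+7=11, value 6+15=21
- D: memory 6, value 18
- E: memory 7, value 15
Best: 25 rps.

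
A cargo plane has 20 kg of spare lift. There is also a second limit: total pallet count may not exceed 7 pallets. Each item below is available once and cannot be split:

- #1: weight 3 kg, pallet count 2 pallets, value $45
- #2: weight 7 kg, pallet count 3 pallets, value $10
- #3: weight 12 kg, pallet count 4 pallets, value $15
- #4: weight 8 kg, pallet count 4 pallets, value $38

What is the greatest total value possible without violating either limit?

Feasible sets respecting both limits:
- #1+#4: weight 11, pallet count 6, value 83
- #1+#3: weight 15, pallet count 6, value 60
- #1+#2: weight 10, pallet count 5, value 55
- #2+#4: weight 15, pallet count 7, value 48
Best: $83.

$83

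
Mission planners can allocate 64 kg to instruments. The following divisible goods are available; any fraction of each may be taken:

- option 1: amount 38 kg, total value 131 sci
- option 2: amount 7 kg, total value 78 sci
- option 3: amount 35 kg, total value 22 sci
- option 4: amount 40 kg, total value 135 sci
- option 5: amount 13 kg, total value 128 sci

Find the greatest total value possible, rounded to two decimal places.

Take in order of value per unit:
- option 2 (78/7 per unit): all 7 → value 78, running total 78.00
- option 5 (128/13 per unit): all 13 → value 128, running total 206.00
- option 1 (131/38 per unit): all 38 → value 131, running total 337.00
- option 4 (135/40 per unit): 6 of 40 → value 6×135/40 = 20.2500, running total 357.25
Total 357.25.

357.25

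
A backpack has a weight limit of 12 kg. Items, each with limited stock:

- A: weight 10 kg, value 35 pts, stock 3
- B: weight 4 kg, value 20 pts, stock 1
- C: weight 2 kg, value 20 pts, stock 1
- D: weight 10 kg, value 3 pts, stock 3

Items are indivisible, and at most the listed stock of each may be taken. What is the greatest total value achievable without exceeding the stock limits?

Top feasible selections:
- 1×A + 1×C: weight 12, value 55
- 1×B + 1×C: weight 6, value 40
- 1×A: weight 10, value 35
- 1×C + 1×D: weight 12, value 23
Best: 55 pts.

55 pts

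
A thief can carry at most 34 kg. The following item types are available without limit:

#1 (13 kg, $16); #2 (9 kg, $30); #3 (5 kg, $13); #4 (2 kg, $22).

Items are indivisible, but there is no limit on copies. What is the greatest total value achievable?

Best value-per-unit is #4 at 22/2, and filling with it alone uses weight 17×2=34. No mix of the others beats 17×22 = 374.

$374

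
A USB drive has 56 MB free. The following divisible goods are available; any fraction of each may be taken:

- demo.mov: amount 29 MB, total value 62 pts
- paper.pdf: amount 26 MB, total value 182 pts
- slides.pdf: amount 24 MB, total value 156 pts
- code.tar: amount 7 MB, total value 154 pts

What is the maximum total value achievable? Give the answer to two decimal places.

485.50

Take in order of value per unit:
- code.tar (154/7 per unit): all 7 → value 154, running total 154.00
- paper.pdf (182/26 per unit): all 26 → value 182, running total 336.00
- slides.pdf (156/24 per unit): 23 of 24 → value 23×156/24 = 149.5000, running total 485.50
Total 485.50.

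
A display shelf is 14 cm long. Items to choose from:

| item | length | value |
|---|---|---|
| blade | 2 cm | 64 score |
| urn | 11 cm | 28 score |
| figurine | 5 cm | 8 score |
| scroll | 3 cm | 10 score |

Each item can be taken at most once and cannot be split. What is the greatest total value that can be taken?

Check high-value combinations within 14 cm:
- blade+urn: length 2+11=13, value 64+28=92
- blade+figurine+scroll: length 2+5+3=10, value 64+8+10=82
- blade+scroll: length 2+3=5, value 64+10=74
- blade+figurine: length 2+5=7, value 64+8=72
Best: 92 score.

92 score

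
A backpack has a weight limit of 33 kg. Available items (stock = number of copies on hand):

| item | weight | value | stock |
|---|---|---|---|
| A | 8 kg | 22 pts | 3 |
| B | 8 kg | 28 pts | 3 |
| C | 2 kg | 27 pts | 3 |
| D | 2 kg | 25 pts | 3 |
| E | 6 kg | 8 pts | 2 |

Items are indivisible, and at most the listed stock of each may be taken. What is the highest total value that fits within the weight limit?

212 pts

Top feasible selections:
- 2×B + 3×C + 3×D: weight 28, value 212
- 1×A + 1×B + 3×C + 3×D: weight 28, value 206
- 2×A + 3×C + 3×D: weight 28, value 200
Best: 212 pts.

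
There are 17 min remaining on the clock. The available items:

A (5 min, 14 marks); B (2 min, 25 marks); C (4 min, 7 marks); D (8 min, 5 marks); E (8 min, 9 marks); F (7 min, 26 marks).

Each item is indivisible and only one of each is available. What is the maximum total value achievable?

Check high-value combinations within 17 min:
- A+B+F: time 5+2+7=14, value 14+25+26=65
- B+E+F: time 2+8+7=17, value 25+9+26=60
- B+C+F: time 2+4+7=13, value 25+7+26=58
- B+D+F: time 2+8+7=17, value 25+5+26=56
- B+F: time 2+7=9, value 25+26=51
Best: 65 marks.

65 marks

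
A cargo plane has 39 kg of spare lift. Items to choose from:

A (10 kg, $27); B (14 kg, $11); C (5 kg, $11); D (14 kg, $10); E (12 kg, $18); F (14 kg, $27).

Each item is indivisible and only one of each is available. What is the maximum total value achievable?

Check high-value combinations within 39 kg:
- A+E+F: weight 10+12+14=36, value 27+18+27=72
- A+C+F: weight 10+5+14=29, value 27+11+27=65
- A+B+F: weight 10+14+14=38, value 27+11+27=65
- A+D+F: weight 10+14+14=38, value 27+10+27=64
- A+C+E: weight 10+5+12=27, value 27+11+18=56
Best: $72.

$72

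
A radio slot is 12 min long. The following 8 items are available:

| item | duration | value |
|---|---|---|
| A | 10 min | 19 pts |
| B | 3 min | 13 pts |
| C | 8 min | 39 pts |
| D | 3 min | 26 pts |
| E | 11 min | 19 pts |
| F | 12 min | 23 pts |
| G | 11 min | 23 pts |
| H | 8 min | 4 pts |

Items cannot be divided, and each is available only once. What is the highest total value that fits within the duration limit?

Check high-value combinations within 12 min:
- C+D: duration 8+3=11, value 39+26=65
- B+C: duration 3+8=11, value 13+39=52
- B+D: duration 3+3=6, value 13+26=39
- C: duration 8, value 39
- D+H: duration 3+8=11, value 26+4=30
Best: 65 pts.

65 pts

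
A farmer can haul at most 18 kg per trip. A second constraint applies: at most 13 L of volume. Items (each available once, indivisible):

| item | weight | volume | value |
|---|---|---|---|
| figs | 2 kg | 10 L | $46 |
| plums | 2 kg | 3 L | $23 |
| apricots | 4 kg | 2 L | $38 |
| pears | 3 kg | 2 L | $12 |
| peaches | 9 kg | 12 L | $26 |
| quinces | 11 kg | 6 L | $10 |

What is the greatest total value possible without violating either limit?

$84

Feasible sets respecting both limits:
- figs+apricots: weight 6, volume 12, value 84
- plums+apricots+pears: weight 9, volume 7, value 73
- plums+apricots+quinces: weight 17, volume 11, value 71
- figs+plums: weight 4, volume 13, value 69
Best: $84.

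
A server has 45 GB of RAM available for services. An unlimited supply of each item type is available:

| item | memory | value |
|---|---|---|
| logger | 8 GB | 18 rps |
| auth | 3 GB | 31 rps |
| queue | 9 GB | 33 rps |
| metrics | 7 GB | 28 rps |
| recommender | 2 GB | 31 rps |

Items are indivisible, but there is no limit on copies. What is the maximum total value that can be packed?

Best value-per-unit is recommender at 31/2; filling with it alone gives 22×31 = 682.
Optimal mix: 1×auth + 21×recommender → memory 45, value 682.

682 rps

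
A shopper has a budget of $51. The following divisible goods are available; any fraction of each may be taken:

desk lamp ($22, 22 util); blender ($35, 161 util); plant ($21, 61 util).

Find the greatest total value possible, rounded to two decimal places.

Take in order of value per unit:
- blender (161/35 per unit): all 35 → value 161, running total 161.00
- plant (61/21 per unit): 16 of 21 → value 16×61/21 = 46.4762, running total 207.48
Total 207.48.

207.48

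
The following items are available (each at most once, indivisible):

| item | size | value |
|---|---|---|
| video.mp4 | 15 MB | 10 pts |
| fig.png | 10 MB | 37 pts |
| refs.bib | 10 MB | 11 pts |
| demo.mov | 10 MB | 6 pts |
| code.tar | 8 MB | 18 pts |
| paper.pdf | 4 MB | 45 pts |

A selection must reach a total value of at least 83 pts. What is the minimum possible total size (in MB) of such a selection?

22

Subsets with value ≥ 83, sorted by total size:
- fig.png+code.tar+paper.pdf: size 22, value 100
- fig.png+refs.bib+paper.pdf: size 24, value 93
- fig.png+demo.mov+paper.pdf: size 24, value 88
Minimum size: 22 MB.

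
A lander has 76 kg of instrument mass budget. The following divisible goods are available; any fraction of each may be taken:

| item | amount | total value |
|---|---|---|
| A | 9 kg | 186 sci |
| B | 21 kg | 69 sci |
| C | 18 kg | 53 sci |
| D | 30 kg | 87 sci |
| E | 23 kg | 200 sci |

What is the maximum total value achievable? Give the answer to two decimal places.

522.50

Take in order of value per unit:
- A (186/9 per unit): all 9 → value 186, running total 186.00
- E (200/23 per unit): all 23 → value 200, running total 386.00
- B (69/21 per unit): all 21 → value 69, running total 455.00
- C (53/18 per unit): all 18 → value 53, running total 508.00
- D (87/30 per unit): 5 of 30 → value 5×87/30 = 14.5000, running total 522.50
Total 522.50.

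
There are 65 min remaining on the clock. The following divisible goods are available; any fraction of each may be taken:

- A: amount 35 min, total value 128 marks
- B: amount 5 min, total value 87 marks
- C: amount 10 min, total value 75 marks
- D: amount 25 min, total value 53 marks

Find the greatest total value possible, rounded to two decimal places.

Take in order of value per unit:
- B (87/5 per unit): all 5 → value 87, running total 87.00
- C (75/10 per unit): all 10 → value 75, running total 162.00
- A (128/35 per unit): all 35 → value 128, running total 290.00
- D (53/25 per unit): 15 of 25 → value 15×53/25 = 31.8000, running total 321.80
Total 321.80.

321.80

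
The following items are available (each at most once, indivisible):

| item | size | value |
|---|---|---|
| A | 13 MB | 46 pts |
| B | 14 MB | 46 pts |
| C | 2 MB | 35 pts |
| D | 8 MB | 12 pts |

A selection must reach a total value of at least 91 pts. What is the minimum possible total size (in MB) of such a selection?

Subsets with value ≥ 91, sorted by total size:
- A+C+D: size 23, value 93
- B+C+D: size 24, value 93
- A+B: size 27, value 92
Minimum size: 23 MB.

23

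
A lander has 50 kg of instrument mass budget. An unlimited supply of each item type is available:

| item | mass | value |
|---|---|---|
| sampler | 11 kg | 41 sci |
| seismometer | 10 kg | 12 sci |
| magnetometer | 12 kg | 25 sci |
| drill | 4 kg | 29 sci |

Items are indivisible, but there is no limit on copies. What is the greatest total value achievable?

348 sci

Best value-per-unit is drill at 29/4, and filling with it alone uses mass 12×4=48. No mix of the others beats 12×29 = 348.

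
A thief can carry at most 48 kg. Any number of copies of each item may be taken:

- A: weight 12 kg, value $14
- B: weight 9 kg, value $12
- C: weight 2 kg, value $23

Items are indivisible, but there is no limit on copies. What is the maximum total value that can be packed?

$552

Best value-per-unit is C at 23/2, and filling with it alone uses weight 24×2=48. No mix of the others beats 24×23 = 552.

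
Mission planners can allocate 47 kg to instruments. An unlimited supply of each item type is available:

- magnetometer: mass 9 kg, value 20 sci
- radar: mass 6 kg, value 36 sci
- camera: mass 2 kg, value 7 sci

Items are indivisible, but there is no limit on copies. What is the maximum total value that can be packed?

266 sci

Best value-per-unit is radar at 36/6; filling with it alone gives 7×36 = 252.
Optimal mix: 7×radar + 2×camera → mass 46, value 266.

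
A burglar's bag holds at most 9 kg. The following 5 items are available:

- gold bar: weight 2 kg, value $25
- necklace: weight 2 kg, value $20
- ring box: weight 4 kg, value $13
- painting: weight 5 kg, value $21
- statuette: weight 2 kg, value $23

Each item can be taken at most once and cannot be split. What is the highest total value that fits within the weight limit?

Check high-value combinations within 9 kg:
- gold bar+painting+statuette: weight 2+5+2=9, value 25+21+23=69
- gold bar+necklace+statuette: weight 2+2+2=6, value 25+20+23=68
- gold bar+necklace+painting: weight 2+2+5=9, value 25+20+21=66
- necklace+painting+statuette: weight 2+5+2=9, value 20+21+23=64
Best: $69.

$69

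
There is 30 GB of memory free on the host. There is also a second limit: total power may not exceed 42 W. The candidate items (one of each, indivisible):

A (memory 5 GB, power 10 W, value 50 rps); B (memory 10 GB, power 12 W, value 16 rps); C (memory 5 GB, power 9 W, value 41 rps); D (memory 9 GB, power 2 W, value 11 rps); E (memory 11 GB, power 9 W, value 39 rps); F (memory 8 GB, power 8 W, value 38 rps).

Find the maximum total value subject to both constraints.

168 rps

Feasible sets respecting both limits:
- A+C+E+F: memory 29, power 36, value 168
- A+B+C+F: memory 28, power 39, value 145
- A+C+D+E: memory 30, power 30, value 141
Best: 168 rps.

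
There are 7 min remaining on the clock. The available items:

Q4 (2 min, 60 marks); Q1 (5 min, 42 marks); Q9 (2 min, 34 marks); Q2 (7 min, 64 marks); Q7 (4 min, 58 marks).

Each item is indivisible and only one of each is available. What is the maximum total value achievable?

118 marks

This is a 0/1 knapsack; check combinations near the capacity.
- Q4+Q7: time 2+4=6, value 60+58=118
- Q4+Q1: time 2+5=7, value 60+42=102
- Q4+Q9: time 2+2=4, value 60+34=94
- Q9+Q7: time 2+4=6, value 34+58=92
- Q1+Q9: time 5+2=7, value 42+34=76
Best: 118 marks.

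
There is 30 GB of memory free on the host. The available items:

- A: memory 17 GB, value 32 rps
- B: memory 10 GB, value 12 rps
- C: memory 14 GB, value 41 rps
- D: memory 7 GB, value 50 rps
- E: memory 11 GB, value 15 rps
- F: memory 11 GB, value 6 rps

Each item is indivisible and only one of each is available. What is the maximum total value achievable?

91 rps

Check high-value combinations within 30 GB:
- C+D: memory 14+7=21, value 41+50=91
- A+D: memory 17+7=24, value 32+50=82
- B+D+E: memory 10+7+11=28, value 12+50+15=77
- D+E+F: memory 7+11+11=29, value 50+15+6=71
- B+D+F: memory 10+7+11=28, value 12+50+6=68
Best: 91 rps.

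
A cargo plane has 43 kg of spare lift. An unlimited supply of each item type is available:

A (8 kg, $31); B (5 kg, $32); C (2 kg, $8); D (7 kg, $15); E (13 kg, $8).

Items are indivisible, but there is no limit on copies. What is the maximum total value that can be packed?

Best value-per-unit is B at 32/5; filling with it alone gives 8×32 = 256.
Optimal mix: 8×B + 1×C → weight 42, value 264.

$264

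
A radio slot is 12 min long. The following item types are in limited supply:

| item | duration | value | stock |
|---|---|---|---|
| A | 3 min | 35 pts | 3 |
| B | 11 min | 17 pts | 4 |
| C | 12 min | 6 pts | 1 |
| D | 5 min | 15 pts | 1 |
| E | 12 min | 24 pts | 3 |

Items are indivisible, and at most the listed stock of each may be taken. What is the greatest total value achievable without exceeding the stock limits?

Best selections within duration 12 and stock limits:
- 3×A: duration 9, value 105
- 2×A + 1×D: duration 11, value 85
- 2×A: duration 6, value 70
- 1×A + 1×D: duration 8, value 50
Best: 105 pts.

105 pts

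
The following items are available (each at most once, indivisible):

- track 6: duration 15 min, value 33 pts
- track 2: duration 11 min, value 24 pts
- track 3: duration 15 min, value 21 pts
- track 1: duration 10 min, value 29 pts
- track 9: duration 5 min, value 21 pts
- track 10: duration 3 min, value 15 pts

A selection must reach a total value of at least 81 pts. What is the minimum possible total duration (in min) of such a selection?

Subsets with value ≥ 81, sorted by total duration:
- track 2+track 1+track 9+track 10: duration 29, value 89
- track 6+track 1+track 9: duration 30, value 83
Minimum duration: 29 min.

29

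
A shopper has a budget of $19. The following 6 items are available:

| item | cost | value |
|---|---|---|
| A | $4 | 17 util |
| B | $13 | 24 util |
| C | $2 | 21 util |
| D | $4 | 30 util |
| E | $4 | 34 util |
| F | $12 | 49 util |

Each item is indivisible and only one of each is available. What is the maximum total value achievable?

This is a 0/1 knapsack; check combinations near the capacity.
- C+E+F: cost 2+4+12=18, value 21+34+49=104
- A+C+D+E: cost 4+2+4+4=14, value 17+21+30+34=102
- C+D+F: cost 2+4+12=18, value 21+30+49=100
- A+C+F: cost 4+2+12=18, value 17+21+49=87
- C+D+E: cost 2+4+4=10, value 21+30+34=85
Best: 104 util.

104 util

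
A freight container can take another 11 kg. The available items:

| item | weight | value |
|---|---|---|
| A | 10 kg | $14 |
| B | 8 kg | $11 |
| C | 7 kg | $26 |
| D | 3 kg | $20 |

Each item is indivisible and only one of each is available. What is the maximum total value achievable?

$46

This is a 0/1 knapsack; check combinations near the capacity.
- C+D: weight 7+3=10, value 26+20=46
- B+D: weight 8+3=11, value 11+20=31
- C: weight 7, value 26
Best: $46.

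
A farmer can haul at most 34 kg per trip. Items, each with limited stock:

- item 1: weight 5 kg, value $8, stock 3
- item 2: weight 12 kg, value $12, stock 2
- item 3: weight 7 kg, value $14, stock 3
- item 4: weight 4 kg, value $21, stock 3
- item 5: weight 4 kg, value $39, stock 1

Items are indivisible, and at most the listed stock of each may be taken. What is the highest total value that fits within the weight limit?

$132

Best selections within weight 34 and stock limits:
- 2×item 1 + 1×item 3 + 3×item 4 + 1×item 5: weight 33, value 132
- 2×item 3 + 3×item 4 + 1×item 5: weight 30, value 130
- 3×item 1 + 3×item 4 + 1×item 5: weight 31, value 126
- 1×item 1 + 1×item 3 + 3×item 4 + 1×item 5: weight 28, value 124
Best: $132.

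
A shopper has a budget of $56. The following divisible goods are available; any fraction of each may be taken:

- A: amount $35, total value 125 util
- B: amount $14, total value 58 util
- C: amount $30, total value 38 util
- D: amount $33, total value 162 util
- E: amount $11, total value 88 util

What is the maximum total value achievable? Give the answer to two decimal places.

299.71

Take in order of value per unit:
- E (88/11 per unit): all 11 → value 88, running total 88.00
- D (162/33 per unit): all 33 → value 162, running total 250.00
- B (58/14 per unit): 12 of 14 → value 12×58/14 = 49.7143, running total 299.71
Total 299.71.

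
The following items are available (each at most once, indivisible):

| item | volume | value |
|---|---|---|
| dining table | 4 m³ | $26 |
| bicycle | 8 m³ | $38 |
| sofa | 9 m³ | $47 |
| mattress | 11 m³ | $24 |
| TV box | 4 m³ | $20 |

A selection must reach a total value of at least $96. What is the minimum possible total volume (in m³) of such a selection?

Subsets with value ≥ 96, sorted by total volume:
- dining table+bicycle+sofa: volume 21, value 111
- bicycle+sofa+TV box: volume 21, value 105
Minimum volume: 21 m³.

21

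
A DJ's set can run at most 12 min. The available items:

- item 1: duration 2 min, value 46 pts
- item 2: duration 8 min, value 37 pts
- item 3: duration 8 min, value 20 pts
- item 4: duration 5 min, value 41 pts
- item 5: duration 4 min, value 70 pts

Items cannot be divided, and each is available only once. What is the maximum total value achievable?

Check high-value combinations within 12 min:
- item 1+item 4+item 5: duration 2+5+4=11, value 46+41+70=157
- item 1+item 5: duration 2+4=6, value 46+70=116
- item 4+item 5: duration 5+4=9, value 41+70=111
Best: 157 pts.

157 pts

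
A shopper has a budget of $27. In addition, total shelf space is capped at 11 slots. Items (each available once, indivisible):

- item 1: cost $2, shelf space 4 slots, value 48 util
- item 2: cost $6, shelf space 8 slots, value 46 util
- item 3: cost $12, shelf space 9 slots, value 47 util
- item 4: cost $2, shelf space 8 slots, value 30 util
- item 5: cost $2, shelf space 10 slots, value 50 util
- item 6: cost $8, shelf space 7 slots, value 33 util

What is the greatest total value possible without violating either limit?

Feasible sets respecting both limits:
- item 1+item 6: cost 10, shelf space 11, value 81
- item 5: cost 2, shelf space 10, value 50
- item 1: cost 2, shelf space 4, value 48
- item 3: cost 12, shelf space 9, value 47
Best: 81 util.

81 util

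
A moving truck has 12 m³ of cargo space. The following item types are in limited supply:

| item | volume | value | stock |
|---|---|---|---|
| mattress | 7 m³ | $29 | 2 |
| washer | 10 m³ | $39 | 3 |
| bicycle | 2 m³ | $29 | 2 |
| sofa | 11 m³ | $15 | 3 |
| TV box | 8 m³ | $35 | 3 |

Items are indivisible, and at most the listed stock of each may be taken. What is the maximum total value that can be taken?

$93

Top feasible selections:
- 2×bicycle + 1×TV box: volume 12, value 93
- 1×mattress + 2×bicycle: volume 11, value 87
- 1×washer + 1×bicycle: volume 12, value 68
Best: $93.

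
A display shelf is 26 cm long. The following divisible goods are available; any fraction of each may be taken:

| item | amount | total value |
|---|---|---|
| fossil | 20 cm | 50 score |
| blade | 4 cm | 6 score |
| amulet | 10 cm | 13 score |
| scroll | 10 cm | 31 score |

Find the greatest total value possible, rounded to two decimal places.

Take in order of value per unit:
- scroll (31/10 per unit): all 10 → value 31, running total 31.00
- fossil (50/20 per unit): 16 of 20 → value 16×50/20 = 40.0000, running total 71.00
Total 71.00.

71.00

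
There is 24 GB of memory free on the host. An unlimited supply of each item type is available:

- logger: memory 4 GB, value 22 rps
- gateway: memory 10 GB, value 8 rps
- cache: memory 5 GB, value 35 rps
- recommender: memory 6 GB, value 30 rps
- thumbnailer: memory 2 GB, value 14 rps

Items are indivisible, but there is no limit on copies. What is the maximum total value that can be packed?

Best value-per-unit is cache at 35/5; filling with it alone gives 4×35 = 140.
Optimal mix: 4×cache + 2×thumbnailer → memory 24, value 168.

168 rps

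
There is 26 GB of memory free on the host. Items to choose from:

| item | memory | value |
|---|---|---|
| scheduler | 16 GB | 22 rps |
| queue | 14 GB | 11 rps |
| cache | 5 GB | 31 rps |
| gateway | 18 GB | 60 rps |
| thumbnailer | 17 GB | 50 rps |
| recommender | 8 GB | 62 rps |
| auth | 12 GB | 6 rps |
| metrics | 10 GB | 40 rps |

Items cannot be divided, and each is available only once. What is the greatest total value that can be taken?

133 rps

Check high-value combinations within 26 GB:
- cache+recommender+metrics: memory 5+8+10=23, value 31+62+40=133
- gateway+recommender: memory 18+8=26, value 60+62=122
- thumbnailer+recommender: memory 17+8=25, value 50+62=112
Best: 133 rps.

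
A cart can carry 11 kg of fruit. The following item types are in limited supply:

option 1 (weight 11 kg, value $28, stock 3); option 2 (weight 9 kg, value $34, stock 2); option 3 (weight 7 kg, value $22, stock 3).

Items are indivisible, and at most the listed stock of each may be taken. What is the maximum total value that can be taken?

$34

Top feasible selections:
- 1×option 2: weight 9, value 34
- 1×option 1: weight 11, value 28
Best: $34.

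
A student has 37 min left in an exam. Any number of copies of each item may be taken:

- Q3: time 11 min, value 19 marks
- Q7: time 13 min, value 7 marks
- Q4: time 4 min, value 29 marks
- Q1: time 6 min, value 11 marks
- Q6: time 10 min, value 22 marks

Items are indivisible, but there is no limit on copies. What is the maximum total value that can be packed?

261 marks

Best value-per-unit is Q4 at 29/4, and filling with it alone uses time 9×4=36. No mix of the others beats 9×29 = 261.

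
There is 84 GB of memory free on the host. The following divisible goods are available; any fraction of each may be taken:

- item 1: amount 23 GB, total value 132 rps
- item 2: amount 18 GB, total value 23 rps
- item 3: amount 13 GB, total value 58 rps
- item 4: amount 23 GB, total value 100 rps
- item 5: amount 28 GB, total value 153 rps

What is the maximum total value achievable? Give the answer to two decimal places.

Take in order of value per unit:
- item 1 (132/23 per unit): all 23 → value 132, running total 132.00
- item 5 (153/28 per unit): all 28 → value 153, running total 285.00
- item 3 (58/13 per unit): all 13 → value 58, running total 343.00
- item 4 (100/23 per unit): 20 of 23 → value 20×100/23 = 86.9565, running total 429.96
Total 429.96.

429.96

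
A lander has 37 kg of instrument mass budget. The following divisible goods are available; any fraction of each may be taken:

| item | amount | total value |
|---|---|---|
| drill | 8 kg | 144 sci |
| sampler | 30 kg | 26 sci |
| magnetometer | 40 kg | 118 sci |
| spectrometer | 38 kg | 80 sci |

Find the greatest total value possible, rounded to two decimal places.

229.55

Take in order of value per unit:
- drill (144/8 per unit): all 8 → value 144, running total 144.00
- magnetometer (118/40 per unit): 29 of 40 → value 29×118/40 = 85.5500, running total 229.55
Total 229.55.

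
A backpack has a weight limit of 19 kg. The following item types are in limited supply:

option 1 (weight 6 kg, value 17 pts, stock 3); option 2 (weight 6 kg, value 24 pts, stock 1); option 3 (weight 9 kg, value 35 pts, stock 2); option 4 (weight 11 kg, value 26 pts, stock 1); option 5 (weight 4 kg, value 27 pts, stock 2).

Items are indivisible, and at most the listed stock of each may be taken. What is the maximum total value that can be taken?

89 pts

Best selections within weight 19 and stock limits:
- 1×option 3 + 2×option 5: weight 17, value 89
- 1×option 2 + 1×option 3 + 1×option 5: weight 19, value 86
- 1×option 4 + 2×option 5: weight 19, value 80
Best: 89 pts.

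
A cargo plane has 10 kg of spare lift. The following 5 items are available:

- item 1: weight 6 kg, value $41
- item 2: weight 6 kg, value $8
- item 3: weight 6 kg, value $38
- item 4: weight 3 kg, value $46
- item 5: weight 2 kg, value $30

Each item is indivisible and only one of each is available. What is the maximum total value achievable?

$87

Check high-value combinations within 10 kg:
- item 1+item 4: weight 6+3=9, value 41+46=87
- item 3+item 4: weight 6+3=9, value 38+46=84
- item 4+item 5: weight 3+2=5, value 46+30=76
- item 1+item 5: weight 6+2=8, value 41+30=71
Best: $87.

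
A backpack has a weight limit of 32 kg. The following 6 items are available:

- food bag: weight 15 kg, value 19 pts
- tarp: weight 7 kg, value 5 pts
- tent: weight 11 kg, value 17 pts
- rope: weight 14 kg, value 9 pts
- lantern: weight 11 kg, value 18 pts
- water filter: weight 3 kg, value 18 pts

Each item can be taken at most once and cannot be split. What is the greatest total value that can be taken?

Check high-value combinations within 32 kg:
- tarp+tent+lantern+water filter: weight 7+11+11+3=32, value 5+17+18+18=58
- food bag+lantern+water filter: weight 15+11+3=29, value 19+18+18=55
- food bag+tent+water filter: weight 15+11+3=29, value 19+17+18=54
- tent+lantern+water filter: weight 11+11+3=25, value 17+18+18=53
Best: 58 pts.

58 pts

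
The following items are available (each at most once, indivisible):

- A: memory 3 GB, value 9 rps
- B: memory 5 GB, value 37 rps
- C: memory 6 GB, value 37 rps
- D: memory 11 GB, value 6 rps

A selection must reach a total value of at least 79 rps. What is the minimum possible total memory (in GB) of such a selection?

14

Subsets with value ≥ 79, sorted by total memory:
- A+B+C: memory 14, value 83
- B+C+D: memory 22, value 80
- A+B+C+D: memory 25, value 89
Minimum memory: 14 GB.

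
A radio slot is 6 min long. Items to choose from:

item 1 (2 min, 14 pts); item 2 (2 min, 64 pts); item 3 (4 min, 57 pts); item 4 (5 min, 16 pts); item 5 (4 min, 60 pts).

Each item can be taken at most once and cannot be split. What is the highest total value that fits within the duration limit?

Check high-value combinations within 6 min:
- item 2+item 5: duration 2+4=6, value 64+60=124
- item 2+item 3: duration 2+4=6, value 64+57=121
- item 1+item 2: duration 2+2=4, value 14+64=78
Best: 124 pts.

124 pts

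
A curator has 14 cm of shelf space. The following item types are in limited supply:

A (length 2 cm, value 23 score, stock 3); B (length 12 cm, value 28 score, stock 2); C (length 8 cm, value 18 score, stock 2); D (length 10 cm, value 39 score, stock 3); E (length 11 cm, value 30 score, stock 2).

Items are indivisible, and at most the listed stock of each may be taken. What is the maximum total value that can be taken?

87 score

Best selections within length 14 and stock limits:
- 3×A + 1×C: length 14, value 87
- 2×A + 1×D: length 14, value 85
- 3×A: length 6, value 69
Best: 87 score.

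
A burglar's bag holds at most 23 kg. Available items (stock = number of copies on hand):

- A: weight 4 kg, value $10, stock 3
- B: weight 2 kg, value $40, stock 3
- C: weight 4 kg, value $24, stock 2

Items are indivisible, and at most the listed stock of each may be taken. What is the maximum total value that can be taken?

$188

Best selections within weight 23 and stock limits:
- 2×A + 3×B + 2×C: weight 22, value 188
- 1×A + 3×B + 2×C: weight 18, value 178
- 3×A + 3×B + 1×C: weight 22, value 174
Best: $188.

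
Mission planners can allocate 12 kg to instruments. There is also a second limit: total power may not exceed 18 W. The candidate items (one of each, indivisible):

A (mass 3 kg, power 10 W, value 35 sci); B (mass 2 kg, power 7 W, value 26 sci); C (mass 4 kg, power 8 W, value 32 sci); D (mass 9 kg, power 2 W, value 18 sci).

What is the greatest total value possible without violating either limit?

67 sci

Feasible sets respecting both limits:
- A+C: mass 7, power 18, value 67
- A+B: mass 5, power 17, value 61
- B+C: mass 6, power 15, value 58
- A+D: mass 12, power 12, value 53
Best: 67 sci.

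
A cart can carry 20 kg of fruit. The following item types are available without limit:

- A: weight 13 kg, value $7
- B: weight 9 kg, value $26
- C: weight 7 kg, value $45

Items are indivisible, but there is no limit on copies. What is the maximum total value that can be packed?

$90

Best value-per-unit is C at 45/7, and filling with it alone uses weight 2×7=14. No mix of the others beats 2×45 = 90.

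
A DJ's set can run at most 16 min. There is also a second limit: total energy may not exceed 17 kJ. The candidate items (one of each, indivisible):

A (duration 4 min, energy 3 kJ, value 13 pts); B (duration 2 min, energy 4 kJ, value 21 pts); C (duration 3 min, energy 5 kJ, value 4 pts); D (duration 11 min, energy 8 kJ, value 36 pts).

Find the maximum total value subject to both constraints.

61 pts

Feasible sets respecting both limits:
- B+C+D: duration 16, energy 17, value 61
- B+D: duration 13, energy 12, value 57
- A+D: duration 15, energy 11, value 49
- C+D: duration 14, energy 13, value 40
Best: 61 pts.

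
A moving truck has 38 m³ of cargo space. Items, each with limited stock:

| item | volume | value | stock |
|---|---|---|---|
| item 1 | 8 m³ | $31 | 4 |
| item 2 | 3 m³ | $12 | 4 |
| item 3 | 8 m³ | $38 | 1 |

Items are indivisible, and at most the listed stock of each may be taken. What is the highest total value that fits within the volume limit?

$155

Top feasible selections:
- 3×item 1 + 2×item 2 + 1×item 3: volume 38, value 155
- 2×item 1 + 4×item 2 + 1×item 3: volume 36, value 148
Best: $155.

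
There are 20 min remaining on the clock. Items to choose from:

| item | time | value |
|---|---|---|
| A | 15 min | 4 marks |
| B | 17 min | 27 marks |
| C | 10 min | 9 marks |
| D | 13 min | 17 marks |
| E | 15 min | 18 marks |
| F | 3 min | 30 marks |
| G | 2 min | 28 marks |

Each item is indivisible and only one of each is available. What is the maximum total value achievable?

Check high-value combinations within 20 min:
- E+F+G: time 15+3+2=20, value 18+30+28=76
- D+F+G: time 13+3+2=18, value 17+30+28=75
- C+F+G: time 10+3+2=15, value 9+30+28=67
Best: 76 marks.

76 marks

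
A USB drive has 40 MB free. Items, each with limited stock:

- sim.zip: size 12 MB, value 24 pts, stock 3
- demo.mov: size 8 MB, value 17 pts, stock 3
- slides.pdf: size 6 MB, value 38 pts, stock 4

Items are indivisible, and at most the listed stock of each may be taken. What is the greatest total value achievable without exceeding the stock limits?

Best selections within size 40 and stock limits:
- 2×demo.mov + 4×slides.pdf: size 40, value 186
- 1×sim.zip + 4×slides.pdf: size 36, value 176
- 1×demo.mov + 4×slides.pdf: size 32, value 169
Best: 186 pts.

186 pts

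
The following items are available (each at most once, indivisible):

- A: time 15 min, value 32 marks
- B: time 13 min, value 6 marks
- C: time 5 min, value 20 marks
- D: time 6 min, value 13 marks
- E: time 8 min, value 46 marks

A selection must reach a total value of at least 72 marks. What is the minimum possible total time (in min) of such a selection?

19

Subsets with value ≥ 72, sorted by total time:
- C+D+E: time 19, value 79
- A+E: time 23, value 78
- B+C+E: time 26, value 72
- A+C+E: time 28, value 98
Minimum time: 19 min.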